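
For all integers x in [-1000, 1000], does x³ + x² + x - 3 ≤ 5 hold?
The claim fails at x = 2:
x = 2: LHS = 2³ + 2² + 2 - 3 = 11; 11 ≤ 5 — FAILS

Because a single integer refutes it, the statement is false.

Answer: False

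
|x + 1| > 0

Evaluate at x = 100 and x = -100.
x = 100: LHS = |100 + 1| = |101| = 101; 101 > 0 — holds
x = -100: LHS = |(-100) + 1| = |-99| = 99; 99 > 0 — holds

Answer: Yes, holds for both x = 100 and x = -100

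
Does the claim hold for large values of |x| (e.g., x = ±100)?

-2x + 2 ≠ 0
x = 100: LHS = -2·100 + 2 = -198; -198 ≠ 0 — holds
x = -100: LHS = -2·(-100) + 2 = 202; 202 ≠ 0 — holds

Answer: Yes, holds for both x = 100 and x = -100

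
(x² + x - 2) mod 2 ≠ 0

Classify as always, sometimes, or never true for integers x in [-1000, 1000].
For a polynomial with integer coefficients, its value mod 2 depends only on x mod 2, so it suffices to check one representative of each residue class, x = 0, 1:
x = 0: LHS = (0² + 0 - 2) mod 2 = (-2) mod 2 = 0; 0 ≠ 0 — FAILS
x = 1: LHS = (1² + 1 - 2) mod 2 = 0 mod 2 = 0; 0 ≠ 0 — FAILS
The relation fails in every residue class, so the claimed relation (≠) fails for every integer in [-1000, 1000].

No integer in the range satisfies it.

Answer: Never true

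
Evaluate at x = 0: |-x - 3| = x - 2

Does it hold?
x = 0: LHS = |-0 - 3| = |-3| = 3, RHS = 0 - 2 = -2; 3 = -2 — FAILS

The relation fails at x = 0, so x = 0 is a counterexample.

Answer: No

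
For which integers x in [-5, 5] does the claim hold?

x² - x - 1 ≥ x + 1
Holds for: {-5, -4, -3, -2, -1, 3, 4, 5}
Fails for: {0, 1, 2}

Answer: {-5, -4, -3, -2, -1, 3, 4, 5}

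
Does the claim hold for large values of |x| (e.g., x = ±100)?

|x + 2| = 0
x = 100: LHS = |100 + 2| = |102| = 102; 102 = 0 — FAILS
x = -100: LHS = |(-100) + 2| = |-98| = 98; 98 = 0 — FAILS

Answer: No, fails for both x = 100 and x = -100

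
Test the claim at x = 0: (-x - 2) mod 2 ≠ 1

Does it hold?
x = 0: LHS = (-0 - 2) mod 2 = (-2) mod 2 = 0; 0 ≠ 1 — holds

The relation is satisfied at x = 0.

Answer: Yes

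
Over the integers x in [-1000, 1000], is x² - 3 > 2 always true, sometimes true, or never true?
Holds at x = 3: LHS = 3² - 3 = 6; 6 > 2 — holds
Fails at x = 0: LHS = 0² - 3 = -3; -3 > 2 — FAILS
It is satisfied by some integers in the range but not all.

Answer: Sometimes true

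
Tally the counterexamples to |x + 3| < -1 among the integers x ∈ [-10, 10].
Counterexamples in [-10, 10]: {-10, -9, -8, -7, -6, -5, -4, -3, -2, -1, 0, 1, 2, 3, 4, 5, 6, 7, 8, 9, 10}.

Counting them gives 21 values.

Answer: 21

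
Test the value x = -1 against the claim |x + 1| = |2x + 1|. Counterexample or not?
Substitute x = -1 into the relation:
x = -1: LHS = |(-1) + 1| = |0| = 0, RHS = |2·(-1) + 1| = |-1| = 1; 0 = 1 — FAILS

Since the claim fails at x = -1, this value is a counterexample.

Answer: Yes, x = -1 is a counterexample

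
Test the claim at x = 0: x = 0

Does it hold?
x = 0: 0 = 0 — holds

The relation is satisfied at x = 0.

Answer: Yes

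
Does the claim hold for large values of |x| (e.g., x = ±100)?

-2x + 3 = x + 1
x = 100: LHS = -2·100 + 3 = -197, RHS = 100 + 1 = 101; -197 = 101 — FAILS
x = -100: LHS = -2·(-100) + 3 = 203, RHS = (-100) + 1 = -99; 203 = -99 — FAILS

Answer: No, fails for both x = 100 and x = -100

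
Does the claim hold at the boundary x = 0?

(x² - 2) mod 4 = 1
x = 0: LHS = (0² - 2) mod 4 = (-2) mod 4 = 2; 2 = 1 — FAILS

The relation fails at x = 0, so x = 0 is a counterexample.

Answer: No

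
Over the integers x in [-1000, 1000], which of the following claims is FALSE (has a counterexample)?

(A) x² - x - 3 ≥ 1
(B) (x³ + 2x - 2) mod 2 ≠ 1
(A) x = 0: LHS = 0² - 0 - 3 = -3; -3 ≥ 1 — FAILS
(B) x = 1: LHS = (1³ + 2·1 - 2) mod 2 = 1 mod 2 = 1; 1 ≠ 1 — FAILS

Answer: Both A and B are false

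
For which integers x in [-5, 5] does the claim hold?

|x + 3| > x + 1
Over all integers in [-5, 5], LHS − RHS is smallest at x = 0, where it equals 2:
x = 0: LHS = |0 + 3| = |3| = 3, RHS = 0 + 1 = 1; 3 > 1 — holds
At the ends of the range:
x = -5: LHS = |(-5) + 3| = |-2| = 2, RHS = (-5) + 1 = -4; 2 > -4 — holds
x = 5: LHS = |5 + 3| = |8| = 8, RHS = 5 + 1 = 6; 8 > 6 — holds
Hence LHS − RHS is never zero or negative, i.e. LHS > RHS throughout, so the relation holds for every integer in [-5, 5].

Answer: All integers in [-5, 5]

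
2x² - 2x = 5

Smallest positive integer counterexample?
Testing positive integers:
x = 1: LHS = 2·1² - 2·1 = 0; 0 = 5 — FAILS  ← smallest positive counterexample

Answer: x = 1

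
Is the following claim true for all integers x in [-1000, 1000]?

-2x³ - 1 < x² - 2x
The claim fails at x = -2:
x = -2: LHS = -2·(-2)³ - 1 = 15, RHS = (-2)² - 2·(-2) = 8; 15 < 8 — FAILS

Because a single integer refutes it, the statement is false.

Answer: False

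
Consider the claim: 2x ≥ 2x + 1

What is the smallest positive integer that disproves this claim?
Testing positive integers:
x = 1: LHS = 2·1 = 2, RHS = 2·1 + 1 = 3; 2 ≥ 3 — FAILS  ← smallest positive counterexample

Answer: x = 1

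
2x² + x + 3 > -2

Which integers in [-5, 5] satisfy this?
Over all integers in [-5, 5], LHS − RHS is smallest at x = 0, where it equals 5:
x = 0: LHS = 2·0² + 0 + 3 = 3; 3 > -2 — holds
At the ends of the range:
x = -5: LHS = 2·(-5)² + (-5) + 3 = 48; 48 > -2 — holds
x = 5: LHS = 2·5² + 5 + 3 = 58; 58 > -2 — holds
Hence LHS − RHS is never zero or negative, i.e. LHS > RHS throughout, so the relation holds for every integer in [-5, 5].

Answer: All integers in [-5, 5]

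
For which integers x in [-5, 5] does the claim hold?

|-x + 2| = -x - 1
Over all integers in [-5, 5], LHS − RHS is always positive; it is smallest at x = 0, where it equals 3:
x = 0: LHS = |-0 + 2| = |2| = 2, RHS = -0 - 1 = -1; 2 = -1 — FAILS
At the ends of the range:
x = -5: LHS = |-(-5) + 2| = |7| = 7, RHS = -(-5) - 1 = 4; 7 = 4 — FAILS
x = 5: LHS = |-5 + 2| = |-3| = 3, RHS = -5 - 1 = -6; 3 = -6 — FAILS
Hence LHS − RHS is never 0, i.e. the two sides are never equal, so the claimed relation (=) fails for every integer in [-5, 5].

Answer: None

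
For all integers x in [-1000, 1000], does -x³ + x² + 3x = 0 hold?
The claim fails at x = 1:
x = 1: LHS = -1³ + 1² + 3·1 = 3; 3 = 0 — FAILS

Because a single integer refutes it, the statement is false.

Answer: False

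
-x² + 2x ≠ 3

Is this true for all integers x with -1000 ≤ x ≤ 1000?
Over all integers in [-1000, 1000], LHS − RHS is always negative; it is closest to 0 at x = 1, where it equals -2:
x = 1: LHS = -1² + 2·1 = 1; 1 ≠ 3 — holds
At the ends of the range:
x = -1000: LHS = -(-1000)² + 2·(-1000) = -1002000; -1002000 ≠ 3 — holds
x = 1000: LHS = -1000² + 2·1000 = -998000; -998000 ≠ 3 — holds
Hence LHS − RHS is never 0, i.e. the two sides are never equal, so the relation holds for every integer in [-1000, 1000].

No counterexample exists.

Answer: True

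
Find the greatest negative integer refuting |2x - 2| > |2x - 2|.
Testing negative integers from -1 downward:
x = -1: LHS = |2·(-1) - 2| = |-4| = 4, RHS = |2·(-1) - 2| = |-4| = 4; 4 > 4 — FAILS  ← closest negative counterexample to 0

Answer: x = -1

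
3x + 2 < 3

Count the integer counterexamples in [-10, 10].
Counterexamples in [-10, 10]: {1, 2, 3, 4, 5, 6, 7, 8, 9, 10}.

Counting them gives 10 values.

Answer: 10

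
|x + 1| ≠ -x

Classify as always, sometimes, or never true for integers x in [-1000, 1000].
Track d = LHS − RHS over the integers in [-1000, 1000]. Equality would need d = 0, but d changes sign only between consecutive integers, jumping over 0:
x = -1: LHS = |(-1) + 1| = |0| = 0, RHS = -(-1) = 1; 0 ≠ 1 — holds  (d = -1)
x = 0: LHS = |0 + 1| = |1| = 1, RHS = -0 = 0; 1 ≠ 0 — holds  (d = 1)
Away from these crossings d keeps a constant sign, and checking every integer in [-1000, 1000] confirms d ≠ 0 throughout. Hence the two sides are never equal, so the relation holds for every integer in [-1000, 1000].

No counterexample exists.

Answer: Always true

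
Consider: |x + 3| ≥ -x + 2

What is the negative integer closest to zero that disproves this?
Testing negative integers from -1 downward:
x = -1: LHS = |(-1) + 3| = |2| = 2, RHS = -(-1) + 2 = 3; 2 ≥ 3 — FAILS  ← closest negative counterexample to 0

Answer: x = -1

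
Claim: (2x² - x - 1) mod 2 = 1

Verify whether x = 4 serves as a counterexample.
Substitute x = 4 into the relation:
x = 4: LHS = (2·4² - 4 - 1) mod 2 = 27 mod 2 = 1; 1 = 1 — holds

The claim holds here, so x = 4 is not a counterexample. (A counterexample exists elsewhere, e.g. x = 1.)

Answer: No, x = 4 is not a counterexample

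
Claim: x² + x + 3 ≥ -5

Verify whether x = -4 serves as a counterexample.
Substitute x = -4 into the relation:
x = -4: LHS = (-4)² + (-4) + 3 = 15; 15 ≥ -5 — holds

The relation holds at x = -4, so it is not a counterexample.

Answer: No, x = -4 is not a counterexample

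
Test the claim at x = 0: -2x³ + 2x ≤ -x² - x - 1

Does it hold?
x = 0: LHS = -2·0³ + 2·0 = 0, RHS = -0² - 0 - 1 = -1; 0 ≤ -1 — FAILS

The relation fails at x = 0, so x = 0 is a counterexample.

Answer: No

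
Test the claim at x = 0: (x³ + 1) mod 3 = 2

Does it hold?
x = 0: LHS = (0³ + 1) mod 3 = 1 mod 3 = 1; 1 = 2 — FAILS

The relation fails at x = 0, so x = 0 is a counterexample.

Answer: No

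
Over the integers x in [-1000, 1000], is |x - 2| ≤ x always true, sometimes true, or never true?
Holds at x = 1: LHS = |1 - 2| = |-1| = 1; 1 ≤ 1 — holds
Fails at x = 0: LHS = |0 - 2| = |-2| = 2; 2 ≤ 0 — FAILS
It is satisfied by some integers in the range but not all.

Answer: Sometimes true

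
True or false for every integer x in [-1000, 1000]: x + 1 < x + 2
Over all integers in [-1000, 1000], LHS − RHS is largest at x = 0, where it equals -1:
x = 0: LHS = 0 + 1 = 1, RHS = 0 + 2 = 2; 1 < 2 — holds
At the ends of the range:
x = -1000: LHS = (-1000) + 1 = -999, RHS = (-1000) + 2 = -998; -999 < -998 — holds
x = 1000: LHS = 1000 + 1 = 1001, RHS = 1000 + 2 = 1002; 1001 < 1002 — holds
Hence LHS − RHS is never zero or positive, i.e. LHS < RHS throughout, so the relation holds for every integer in [-1000, 1000].

No counterexample exists.

Answer: True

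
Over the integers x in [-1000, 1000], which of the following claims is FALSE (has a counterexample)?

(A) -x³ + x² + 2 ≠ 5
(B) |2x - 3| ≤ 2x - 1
(A) Track d = LHS − RHS over the integers in [-1000, 1000]. Equality would need d = 0, but d changes sign only between consecutive integers, jumping over 0:
x = -2: LHS = -(-2)³ + (-2)² + 2 = 14; 14 ≠ 5 — holds  (d = 9)
x = -1: LHS = -(-1)³ + (-1)² + 2 = 4; 4 ≠ 5 — holds  (d = -1)
Away from these crossings d keeps a constant sign, and checking every integer in [-1000, 1000] confirms d ≠ 0 throughout. Hence the two sides are never equal, so the relation holds for every integer in [-1000, 1000].

(B) x = 0: LHS = |2·0 - 3| = |-3| = 3, RHS = 2·0 - 1 = -1; 3 ≤ -1 — FAILS

Only (B) has a counterexample.

Answer: B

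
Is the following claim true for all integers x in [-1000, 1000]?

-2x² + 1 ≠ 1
The claim fails at x = 0:
x = 0: LHS = -2·0² + 1 = 1; 1 ≠ 1 — FAILS

Because a single integer refutes it, the statement is false.

Answer: False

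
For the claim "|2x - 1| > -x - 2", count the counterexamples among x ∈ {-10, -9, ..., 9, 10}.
Over all integers in [-10, 10], LHS − RHS is smallest at x = 0, where it equals 3:
x = 0: LHS = |2·0 - 1| = |-1| = 1, RHS = -0 - 2 = -2; 1 > -2 — holds
At the ends of the range:
x = -10: LHS = |2·(-10) - 1| = |-21| = 21, RHS = -(-10) - 2 = 8; 21 > 8 — holds
x = 10: LHS = |2·10 - 1| = |19| = 19, RHS = -10 - 2 = -12; 19 > -12 — holds
Hence LHS − RHS is never zero or negative, i.e. LHS > RHS throughout, so the relation holds for every integer in [-10, 10].

No counterexample appears in that range.

Answer: 0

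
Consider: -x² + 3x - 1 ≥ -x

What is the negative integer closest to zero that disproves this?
Testing negative integers from -1 downward:
x = -1: LHS = -(-1)² + 3·(-1) - 1 = -5, RHS = -(-1) = 1; -5 ≥ 1 — FAILS  ← closest negative counterexample to 0

Answer: x = -1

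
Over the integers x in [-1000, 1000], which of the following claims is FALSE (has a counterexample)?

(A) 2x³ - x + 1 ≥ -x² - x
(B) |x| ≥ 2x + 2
(A) x = -2: LHS = 2·(-2)³ - (-2) + 1 = -13, RHS = -(-2)² - (-2) = -2; -13 ≥ -2 — FAILS
(B) x = 0: LHS = |0| = 0, RHS = 2·0 + 2 = 2; 0 ≥ 2 — FAILS

Answer: Both A and B are false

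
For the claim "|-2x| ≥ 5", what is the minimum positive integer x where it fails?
Testing positive integers:
x = 1: LHS = |-2·1| = |-2| = 2; 2 ≥ 5 — FAILS  ← smallest positive counterexample

Answer: x = 1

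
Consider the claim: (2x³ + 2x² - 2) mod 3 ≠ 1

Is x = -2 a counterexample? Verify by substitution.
Substitute x = -2 into the relation:
x = -2: LHS = (2·(-2)³ + 2·(-2)² - 2) mod 3 = (-10) mod 3 = 2; 2 ≠ 1 — holds

The claim holds here, so x = -2 is not a counterexample. (A counterexample exists elsewhere, e.g. x = 0.)

Answer: No, x = -2 is not a counterexample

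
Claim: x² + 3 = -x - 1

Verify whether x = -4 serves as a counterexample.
Substitute x = -4 into the relation:
x = -4: LHS = (-4)² + 3 = 19, RHS = -(-4) - 1 = 3; 19 = 3 — FAILS

Since the claim fails at x = -4, this value is a counterexample.

Answer: Yes, x = -4 is a counterexample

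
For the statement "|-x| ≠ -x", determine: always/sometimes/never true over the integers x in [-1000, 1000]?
Holds at x = 1: LHS = |-1| = 1; 1 ≠ -1 — holds
Fails at x = 0: LHS = |-0| = |0| = 0, RHS = -0 = 0; 0 ≠ 0 — FAILS
It is satisfied by some integers in the range but not all.

Answer: Sometimes true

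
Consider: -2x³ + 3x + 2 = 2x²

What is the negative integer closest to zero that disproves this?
Testing negative integers from -1 downward:
x = -1: LHS = -2·(-1)³ + 3·(-1) + 2 = 1, RHS = 2·(-1)² = 2; 1 = 2 — FAILS  ← closest negative counterexample to 0

Answer: x = -1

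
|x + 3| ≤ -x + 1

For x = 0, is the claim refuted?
Substitute x = 0 into the relation:
x = 0: LHS = |0 + 3| = |3| = 3, RHS = -0 + 1 = 1; 3 ≤ 1 — FAILS

Since the claim fails at x = 0, this value is a counterexample.

Answer: Yes, x = 0 is a counterexample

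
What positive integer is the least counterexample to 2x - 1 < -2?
Testing positive integers:
x = 1: LHS = 2·1 - 1 = 1; 1 < -2 — FAILS  ← smallest positive counterexample

Answer: x = 1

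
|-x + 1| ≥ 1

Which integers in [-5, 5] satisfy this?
Holds for: {-5, -4, -3, -2, -1, 0, 2, 3, 4, 5}
Fails for: {1}

Answer: {-5, -4, -3, -2, -1, 0, 2, 3, 4, 5}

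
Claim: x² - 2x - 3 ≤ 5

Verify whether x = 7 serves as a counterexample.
Substitute x = 7 into the relation:
x = 7: LHS = 7² - 2·7 - 3 = 32; 32 ≤ 5 — FAILS

Since the claim fails at x = 7, this value is a counterexample.

Answer: Yes, x = 7 is a counterexample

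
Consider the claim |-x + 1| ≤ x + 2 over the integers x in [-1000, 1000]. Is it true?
The claim fails at x = -1:
x = -1: LHS = |-(-1) + 1| = |2| = 2, RHS = (-1) + 2 = 1; 2 ≤ 1 — FAILS

Because a single integer refutes it, the statement is false.

Answer: False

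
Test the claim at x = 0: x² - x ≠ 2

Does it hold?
x = 0: LHS = 0² - 0 = 0; 0 ≠ 2 — holds

The relation is satisfied at x = 0.

Answer: Yes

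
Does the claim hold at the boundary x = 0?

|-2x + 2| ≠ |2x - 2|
x = 0: LHS = |-2·0 + 2| = |2| = 2, RHS = |2·0 - 2| = |-2| = 2; 2 ≠ 2 — FAILS

The relation fails at x = 0, so x = 0 is a counterexample.

Answer: No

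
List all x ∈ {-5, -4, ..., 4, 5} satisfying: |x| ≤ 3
Holds for: {-3, -2, -1, 0, 1, 2, 3}
Fails for: {-5, -4, 4, 5}

Answer: {-3, -2, -1, 0, 1, 2, 3}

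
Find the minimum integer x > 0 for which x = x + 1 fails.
Testing positive integers:
x = 1: RHS = 1 + 1 = 2; 1 = 2 — FAILS  ← smallest positive counterexample

Answer: x = 1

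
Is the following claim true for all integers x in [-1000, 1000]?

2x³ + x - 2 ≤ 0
The claim fails at x = 1:
x = 1: LHS = 2·1³ + 1 - 2 = 1; 1 ≤ 0 — FAILS

Because a single integer refutes it, the statement is false.

Answer: False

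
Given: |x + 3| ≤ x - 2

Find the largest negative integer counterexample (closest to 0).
Testing negative integers from -1 downward:
x = -1: LHS = |(-1) + 3| = |2| = 2, RHS = (-1) - 2 = -3; 2 ≤ -3 — FAILS  ← closest negative counterexample to 0

Answer: x = -1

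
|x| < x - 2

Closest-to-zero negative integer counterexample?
Testing negative integers from -1 downward:
x = -1: LHS = |-1| = 1, RHS = (-1) - 2 = -3; 1 < -3 — FAILS  ← closest negative counterexample to 0

Answer: x = -1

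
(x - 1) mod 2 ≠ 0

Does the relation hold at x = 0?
x = 0: LHS = (0 - 1) mod 2 = (-1) mod 2 = 1; 1 ≠ 0 — holds

The relation is satisfied at x = 0.

Answer: Yes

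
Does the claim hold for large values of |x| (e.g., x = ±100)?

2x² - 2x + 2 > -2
x = 100: LHS = 2·100² - 2·100 + 2 = 19802; 19802 > -2 — holds
x = -100: LHS = 2·(-100)² - 2·(-100) + 2 = 20202; 20202 > -2 — holds

Answer: Yes, holds for both x = 100 and x = -100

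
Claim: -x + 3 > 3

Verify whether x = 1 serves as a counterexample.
Substitute x = 1 into the relation:
x = 1: LHS = -1 + 3 = 2; 2 > 3 — FAILS

Since the claim fails at x = 1, this value is a counterexample.

Answer: Yes, x = 1 is a counterexample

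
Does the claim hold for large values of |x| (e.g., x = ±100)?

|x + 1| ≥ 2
x = 100: LHS = |100 + 1| = |101| = 101; 101 ≥ 2 — holds
x = -100: LHS = |(-100) + 1| = |-99| = 99; 99 ≥ 2 — holds

Answer: Yes, holds for both x = 100 and x = -100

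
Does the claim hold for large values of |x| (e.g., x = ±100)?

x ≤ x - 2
x = 100: RHS = 100 - 2 = 98; 100 ≤ 98 — FAILS
x = -100: RHS = (-100) - 2 = -102; -100 ≤ -102 — FAILS

Answer: No, fails for both x = 100 and x = -100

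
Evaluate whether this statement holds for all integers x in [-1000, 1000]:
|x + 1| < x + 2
The claim fails at x = -2:
x = -2: LHS = |(-2) + 1| = |-1| = 1, RHS = (-2) + 2 = 0; 1 < 0 — FAILS

Because a single integer refutes it, the statement is false.

Answer: False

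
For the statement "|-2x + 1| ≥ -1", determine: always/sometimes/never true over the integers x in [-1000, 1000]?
An absolute value is never negative, so the left side is ≥ 0 for every x, while the right side is -1. Tightest case in [-1000, 1000] is x = 0:
x = 0: LHS = |-2·0 + 1| = |1| = 1; 1 ≥ -1 — holds
Hence LHS − RHS is never negative, i.e. LHS ≥ RHS throughout, so the relation holds for every integer in [-1000, 1000].

No counterexample exists.

Answer: Always true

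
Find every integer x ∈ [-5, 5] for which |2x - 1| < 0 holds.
An absolute value is never negative, so the left side is ≥ 0 for every x, while the right side is 0. Tightest case in [-5, 5] is x = 0:
x = 0: LHS = |2·0 - 1| = |-1| = 1; 1 < 0 — FAILS
Hence LHS − RHS is never negative, i.e. LHS ≥ RHS throughout, so the claimed relation (<) fails for every integer in [-5, 5].

Answer: None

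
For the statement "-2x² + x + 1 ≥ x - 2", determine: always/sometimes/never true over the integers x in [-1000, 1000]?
Holds at x = 0: LHS = -2·0² + 0 + 1 = 1, RHS = 0 - 2 = -2; 1 ≥ -2 — holds
Fails at x = 2: LHS = -2·2² + 2 + 1 = -5, RHS = 2 - 2 = 0; -5 ≥ 0 — FAILS
It is satisfied by some integers in the range but not all.

Answer: Sometimes true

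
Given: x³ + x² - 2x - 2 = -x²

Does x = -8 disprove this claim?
Substitute x = -8 into the relation:
x = -8: LHS = (-8)³ + (-8)² - 2·(-8) - 2 = -434, RHS = -(-8)² = -64; -434 = -64 — FAILS

Since the claim fails at x = -8, this value is a counterexample.

Answer: Yes, x = -8 is a counterexample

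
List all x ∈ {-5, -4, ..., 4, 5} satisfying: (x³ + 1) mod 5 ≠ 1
Holds for: {-4, -3, -2, -1, 1, 2, 3, 4}
Fails for: {-5, 0, 5}

Answer: {-4, -3, -2, -1, 1, 2, 3, 4}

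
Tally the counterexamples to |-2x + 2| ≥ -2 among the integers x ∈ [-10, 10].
An absolute value is never negative, so the left side is ≥ 0 for every x, while the right side is -2. Tightest case in [-10, 10] is x = 1:
x = 1: LHS = |-2·1 + 2| = |0| = 0; 0 ≥ -2 — holds
Hence LHS − RHS is never negative, i.e. LHS ≥ RHS throughout, so the relation holds for every integer in [-10, 10].

No counterexample appears in that range.

Answer: 0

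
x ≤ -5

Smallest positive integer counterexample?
Testing positive integers:
x = 1: 1 ≤ -5 — FAILS  ← smallest positive counterexample

Answer: x = 1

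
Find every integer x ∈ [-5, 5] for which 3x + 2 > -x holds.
Holds for: {0, 1, 2, 3, 4, 5}
Fails for: {-5, -4, -3, -2, -1}

Answer: {0, 1, 2, 3, 4, 5}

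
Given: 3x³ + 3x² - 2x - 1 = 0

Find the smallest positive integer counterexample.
Testing positive integers:
x = 1: LHS = 3·1³ + 3·1² - 2·1 - 1 = 3; 3 = 0 — FAILS  ← smallest positive counterexample

Answer: x = 1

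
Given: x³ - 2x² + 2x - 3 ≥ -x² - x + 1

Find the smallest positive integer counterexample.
Testing positive integers:
x = 1: LHS = 1³ - 2·1² + 2·1 - 3 = -2, RHS = -1² - 1 + 1 = -1; -2 ≥ -1 — FAILS  ← smallest positive counterexample

Answer: x = 1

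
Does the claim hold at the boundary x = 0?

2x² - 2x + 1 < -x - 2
x = 0: LHS = 2·0² - 2·0 + 1 = 1, RHS = -0 - 2 = -2; 1 < -2 — FAILS

The relation fails at x = 0, so x = 0 is a counterexample.

Answer: No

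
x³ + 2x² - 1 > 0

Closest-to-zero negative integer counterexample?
Testing negative integers from -1 downward:
x = -1: LHS = (-1)³ + 2·(-1)² - 1 = 0; 0 > 0 — FAILS  ← closest negative counterexample to 0

Answer: x = -1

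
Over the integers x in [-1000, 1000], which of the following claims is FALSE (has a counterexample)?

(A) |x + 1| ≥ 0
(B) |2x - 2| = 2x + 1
(A) An absolute value is never negative, so the left side is ≥ 0 for every x, while the right side is 0. Tightest case in [-1000, 1000] is x = -1:
x = -1: LHS = |(-1) + 1| = |0| = 0; 0 ≥ 0 — holds
Hence LHS − RHS is never negative, i.e. LHS ≥ RHS throughout, so the relation holds for every integer in [-1000, 1000].

(B) x = 0: LHS = |2·0 - 2| = |-2| = 2, RHS = 2·0 + 1 = 1; 2 = 1 — FAILS

Only (B) has a counterexample.

Answer: B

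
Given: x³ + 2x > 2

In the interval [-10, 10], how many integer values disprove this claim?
Counterexamples in [-10, 10]: {-10, -9, -8, -7, -6, -5, -4, -3, -2, -1, 0}.

Counting them gives 11 values.

Answer: 11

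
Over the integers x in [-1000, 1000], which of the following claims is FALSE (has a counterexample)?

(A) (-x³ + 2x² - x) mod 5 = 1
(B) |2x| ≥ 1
(A) x = 0: LHS = (-0³ + 2·0² - 0) mod 5 = 0 mod 5 = 0; 0 = 1 — FAILS
(B) x = 0: LHS = |2·0| = |0| = 0; 0 ≥ 1 — FAILS

Answer: Both A and B are false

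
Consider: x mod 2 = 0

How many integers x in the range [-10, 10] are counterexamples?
Counterexamples in [-10, 10]: {-9, -7, -5, -3, -1, 1, 3, 5, 7, 9}.

Counting them gives 10 values.

Answer: 10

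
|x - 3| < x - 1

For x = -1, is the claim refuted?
Substitute x = -1 into the relation:
x = -1: LHS = |(-1) - 3| = |-4| = 4, RHS = (-1) - 1 = -2; 4 < -2 — FAILS

Since the claim fails at x = -1, this value is a counterexample.

Answer: Yes, x = -1 is a counterexample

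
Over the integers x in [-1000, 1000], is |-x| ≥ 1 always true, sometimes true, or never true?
Holds at x = 1: LHS = |-1| = 1; 1 ≥ 1 — holds
Fails at x = 0: LHS = |-0| = |0| = 0; 0 ≥ 1 — FAILS
It is satisfied by some integers in the range but not all.

Answer: Sometimes true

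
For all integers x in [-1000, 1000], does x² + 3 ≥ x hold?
Over all integers in [-1000, 1000], LHS − RHS is smallest at x = 0, where it equals 3:
x = 0: LHS = 0² + 3 = 3; 3 ≥ 0 — holds
At the ends of the range:
x = -1000: LHS = (-1000)² + 3 = 1000003; 1000003 ≥ -1000 — holds
x = 1000: LHS = 1000² + 3 = 1000003; 1000003 ≥ 1000 — holds
Hence LHS − RHS is never negative, i.e. LHS ≥ RHS throughout, so the relation holds for every integer in [-1000, 1000].

No counterexample exists.

Answer: True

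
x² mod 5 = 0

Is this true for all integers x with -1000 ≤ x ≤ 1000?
The claim fails at x = 1:
x = 1: LHS = (1²) mod 5 = 1 mod 5 = 1; 1 = 0 — FAILS

Because a single integer refutes it, the statement is false.

Answer: False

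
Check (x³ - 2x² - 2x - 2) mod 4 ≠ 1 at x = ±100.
x = 100: LHS = (100³ - 2·100² - 2·100 - 2) mod 4 = 979798 mod 4 = 2; 2 ≠ 1 — holds
x = -100: LHS = ((-100)³ - 2·(-100)² - 2·(-100) - 2) mod 4 = (-1019802) mod 4 = 2; 2 ≠ 1 — holds

Answer: Yes, holds for both x = 100 and x = -100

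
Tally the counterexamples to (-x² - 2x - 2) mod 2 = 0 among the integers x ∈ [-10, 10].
Counterexamples in [-10, 10]: {-9, -7, -5, -3, -1, 1, 3, 5, 7, 9}.

Counting them gives 10 values.

Answer: 10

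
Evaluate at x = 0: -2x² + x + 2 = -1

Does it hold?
x = 0: LHS = -2·0² + 0 + 2 = 2; 2 = -1 — FAILS

The relation fails at x = 0, so x = 0 is a counterexample.

Answer: No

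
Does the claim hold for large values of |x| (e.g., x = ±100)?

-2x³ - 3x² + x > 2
x = 100: LHS = -2·100³ - 3·100² + 100 = -2029900; -2029900 > 2 — FAILS
x = -100: LHS = -2·(-100)³ - 3·(-100)² + (-100) = 1969900; 1969900 > 2 — holds

Answer: Partially: fails for x = 100, holds for x = -100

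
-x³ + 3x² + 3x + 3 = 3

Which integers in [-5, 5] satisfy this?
Holds for: {0}
Fails for: {-5, -4, -3, -2, -1, 1, 2, 3, 4, 5}

Answer: {0}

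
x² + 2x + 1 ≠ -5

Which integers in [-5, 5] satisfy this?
Over all integers in [-5, 5], LHS − RHS is always positive; it is smallest at x = -1, where it equals 5:
x = -1: LHS = (-1)² + 2·(-1) + 1 = 0; 0 ≠ -5 — holds
At the ends of the range:
x = -5: LHS = (-5)² + 2·(-5) + 1 = 16; 16 ≠ -5 — holds
x = 5: LHS = 5² + 2·5 + 1 = 36; 36 ≠ -5 — holds
Hence LHS − RHS is never 0, i.e. the two sides are never equal, so the relation holds for every integer in [-5, 5].

Answer: All integers in [-5, 5]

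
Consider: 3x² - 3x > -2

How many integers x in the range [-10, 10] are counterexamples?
Over all integers in [-10, 10], LHS − RHS is smallest at x = 0, where it equals 2:
x = 0: LHS = 3·0² - 3·0 = 0; 0 > -2 — holds
At the ends of the range:
x = -10: LHS = 3·(-10)² - 3·(-10) = 330; 330 > -2 — holds
x = 10: LHS = 3·10² - 3·10 = 270; 270 > -2 — holds
Hence LHS − RHS is never zero or negative, i.e. LHS > RHS throughout, so the relation holds for every integer in [-10, 10].

No counterexample appears in that range.

Answer: 0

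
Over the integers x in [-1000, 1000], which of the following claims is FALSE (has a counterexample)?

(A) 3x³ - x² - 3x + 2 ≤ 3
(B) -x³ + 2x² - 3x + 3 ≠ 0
(A) x = 2: LHS = 3·2³ - 2² - 3·2 + 2 = 16; 16 ≤ 3 — FAILS

(B) Track d = LHS − RHS over the integers in [-1000, 1000]. Equality would need d = 0, but d changes sign only between consecutive integers, jumping over 0:
x = 1: LHS = -1³ + 2·1² - 3·1 + 3 = 1; 1 ≠ 0 — holds  (d = 1)
x = 2: LHS = -2³ + 2·2² - 3·2 + 3 = -3; -3 ≠ 0 — holds  (d = -3)
Away from these crossings d keeps a constant sign, and checking every integer in [-1000, 1000] confirms d ≠ 0 throughout. Hence the two sides are never equal, so the relation holds for every integer in [-1000, 1000].

Only (A) has a counterexample.

Answer: A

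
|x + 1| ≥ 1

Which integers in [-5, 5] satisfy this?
Holds for: {-5, -4, -3, -2, 0, 1, 2, 3, 4, 5}
Fails for: {-1}

Answer: {-5, -4, -3, -2, 0, 1, 2, 3, 4, 5}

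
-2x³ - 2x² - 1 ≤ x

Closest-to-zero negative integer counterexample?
Testing negative integers from -1 downward:
x = -1: LHS = -2·(-1)³ - 2·(-1)² - 1 = -1; -1 ≤ -1 — holds
x = -2: LHS = -2·(-2)³ - 2·(-2)² - 1 = 7; 7 ≤ -2 — FAILS  ← closest negative counterexample to 0

Answer: x = -2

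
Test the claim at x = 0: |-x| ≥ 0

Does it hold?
x = 0: LHS = |-0| = |0| = 0; 0 ≥ 0 — holds

The relation is satisfied at x = 0.

Answer: Yes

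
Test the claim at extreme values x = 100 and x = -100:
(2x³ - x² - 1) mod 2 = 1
x = 100: LHS = (2·100³ - 100² - 1) mod 2 = 1989999 mod 2 = 1; 1 = 1 — holds
x = -100: LHS = (2·(-100)³ - (-100)² - 1) mod 2 = (-2010001) mod 2 = 1; 1 = 1 — holds

Answer: Yes, holds for both x = 100 and x = -100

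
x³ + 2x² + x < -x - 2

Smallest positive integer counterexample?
Testing positive integers:
x = 1: LHS = 1³ + 2·1² + 1 = 4, RHS = -1 - 2 = -3; 4 < -3 — FAILS  ← smallest positive counterexample

Answer: x = 1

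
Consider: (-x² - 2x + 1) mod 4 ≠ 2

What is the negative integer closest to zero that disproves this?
Testing negative integers from -1 downward:
x = -1: LHS = (-(-1)² - 2·(-1) + 1) mod 4 = 2 mod 4 = 2; 2 ≠ 2 — FAILS  ← closest negative counterexample to 0

Answer: x = -1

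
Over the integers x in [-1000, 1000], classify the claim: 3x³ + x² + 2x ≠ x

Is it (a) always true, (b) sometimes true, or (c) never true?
Holds at x = 1: LHS = 3·1³ + 1² + 2·1 = 6; 6 ≠ 1 — holds
Fails at x = 0: LHS = 3·0³ + 0² + 2·0 = 0; 0 ≠ 0 — FAILS
It is satisfied by some integers in the range but not all.

Answer: Sometimes true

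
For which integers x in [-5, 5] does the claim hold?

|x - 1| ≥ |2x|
Holds for: {-1, 0}
Fails for: {-5, -4, -3, -2, 1, 2, 3, 4, 5}

Answer: {-1, 0}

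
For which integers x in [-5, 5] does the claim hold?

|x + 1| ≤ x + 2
Holds for: {-1, 0, 1, 2, 3, 4, 5}
Fails for: {-5, -4, -3, -2}

Answer: {-1, 0, 1, 2, 3, 4, 5}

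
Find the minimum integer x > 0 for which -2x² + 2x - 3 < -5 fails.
Testing positive integers:
x = 1: LHS = -2·1² + 2·1 - 3 = -3; -3 < -5 — FAILS  ← smallest positive counterexample

Answer: x = 1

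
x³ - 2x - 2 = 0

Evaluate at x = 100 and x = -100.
x = 100: LHS = 100³ - 2·100 - 2 = 999798; 999798 = 0 — FAILS
x = -100: LHS = (-100)³ - 2·(-100) - 2 = -999802; -999802 = 0 — FAILS

Answer: No, fails for both x = 100 and x = -100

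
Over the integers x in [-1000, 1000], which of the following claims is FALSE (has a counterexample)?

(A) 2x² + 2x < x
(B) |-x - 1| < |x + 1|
(A) x = 0: LHS = 2·0² + 2·0 = 0; 0 < 0 — FAILS
(B) x = 0: LHS = |-0 - 1| = |-1| = 1, RHS = |0 + 1| = |1| = 1; 1 < 1 — FAILS

Answer: Both A and B are false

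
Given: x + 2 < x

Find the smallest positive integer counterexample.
Testing positive integers:
x = 1: LHS = 1 + 2 = 3; 3 < 1 — FAILS  ← smallest positive counterexample

Answer: x = 1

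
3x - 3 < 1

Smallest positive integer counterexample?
Testing positive integers:
x = 1: LHS = 3·1 - 3 = 0; 0 < 1 — holds
x = 2: LHS = 3·2 - 3 = 3; 3 < 1 — FAILS  ← smallest positive counterexample

Answer: x = 2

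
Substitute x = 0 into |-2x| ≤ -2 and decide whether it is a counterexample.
Substitute x = 0 into the relation:
x = 0: LHS = |-2·0| = |0| = 0; 0 ≤ -2 — FAILS

Since the claim fails at x = 0, this value is a counterexample.

Answer: Yes, x = 0 is a counterexample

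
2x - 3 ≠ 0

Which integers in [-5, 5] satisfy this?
Track d = LHS − RHS over the integers in [-5, 5]. Equality would need d = 0, but d changes sign only between consecutive integers, jumping over 0:
x = 1: LHS = 2·1 - 3 = -1; -1 ≠ 0 — holds  (d = -1)
x = 2: LHS = 2·2 - 3 = 1; 1 ≠ 0 — holds  (d = 1)
Away from these crossings d keeps a constant sign, and checking every integer in [-5, 5] confirms d ≠ 0 throughout. Hence the two sides are never equal, so the relation holds for every integer in [-5, 5].

Answer: All integers in [-5, 5]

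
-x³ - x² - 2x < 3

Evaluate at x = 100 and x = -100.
x = 100: LHS = -100³ - 100² - 2·100 = -1010200; -1010200 < 3 — holds
x = -100: LHS = -(-100)³ - (-100)² - 2·(-100) = 990200; 990200 < 3 — FAILS

Answer: Partially: holds for x = 100, fails for x = -100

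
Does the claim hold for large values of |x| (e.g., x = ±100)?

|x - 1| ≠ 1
x = 100: LHS = |100 - 1| = |99| = 99; 99 ≠ 1 — holds
x = -100: LHS = |(-100) - 1| = |-101| = 101; 101 ≠ 1 — holds

Answer: Yes, holds for both x = 100 and x = -100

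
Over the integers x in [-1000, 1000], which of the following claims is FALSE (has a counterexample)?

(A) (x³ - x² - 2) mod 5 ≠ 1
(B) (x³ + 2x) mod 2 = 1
(A) x = -1: LHS = ((-1)³ - (-1)² - 2) mod 5 = (-4) mod 5 = 1; 1 ≠ 1 — FAILS
(B) x = 0: LHS = (0³ + 2·0) mod 2 = 0 mod 2 = 0; 0 = 1 — FAILS

Answer: Both A and B are false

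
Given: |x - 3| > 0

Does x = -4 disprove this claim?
Substitute x = -4 into the relation:
x = -4: LHS = |(-4) - 3| = |-7| = 7; 7 > 0 — holds

The claim holds here, so x = -4 is not a counterexample. (A counterexample exists elsewhere, e.g. x = 3.)

Answer: No, x = -4 is not a counterexample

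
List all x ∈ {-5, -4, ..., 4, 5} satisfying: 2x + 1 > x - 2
Holds for: {-2, -1, 0, 1, 2, 3, 4, 5}
Fails for: {-5, -4, -3}

Answer: {-2, -1, 0, 1, 2, 3, 4, 5}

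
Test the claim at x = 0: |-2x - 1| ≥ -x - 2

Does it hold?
x = 0: LHS = |-2·0 - 1| = |-1| = 1, RHS = -0 - 2 = -2; 1 ≥ -2 — holds

The relation is satisfied at x = 0.

Answer: Yes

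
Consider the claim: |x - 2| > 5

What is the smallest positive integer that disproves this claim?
Testing positive integers:
x = 1: LHS = |1 - 2| = |-1| = 1; 1 > 5 — FAILS  ← smallest positive counterexample

Answer: x = 1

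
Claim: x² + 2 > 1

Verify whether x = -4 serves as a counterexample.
Substitute x = -4 into the relation:
x = -4: LHS = (-4)² + 2 = 18; 18 > 1 — holds

The relation holds at x = -4, so it is not a counterexample.

Answer: No, x = -4 is not a counterexample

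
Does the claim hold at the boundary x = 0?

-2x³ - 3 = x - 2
x = 0: LHS = -2·0³ - 3 = -3, RHS = 0 - 2 = -2; -3 = -2 — FAILS

The relation fails at x = 0, so x = 0 is a counterexample.

Answer: No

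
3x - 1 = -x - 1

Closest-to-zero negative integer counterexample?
Testing negative integers from -1 downward:
x = -1: LHS = 3·(-1) - 1 = -4, RHS = -(-1) - 1 = 0; -4 = 0 — FAILS  ← closest negative counterexample to 0

Answer: x = -1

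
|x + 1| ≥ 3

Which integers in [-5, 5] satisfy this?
Holds for: {-5, -4, 2, 3, 4, 5}
Fails for: {-3, -2, -1, 0, 1}

Answer: {-5, -4, 2, 3, 4, 5}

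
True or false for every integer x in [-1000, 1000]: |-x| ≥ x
Over all integers in [-1000, 1000], LHS − RHS is smallest at x = 0, where it equals 0:
x = 0: LHS = |-0| = |0| = 0; 0 ≥ 0 — holds
At the ends of the range:
x = -1000: LHS = |-(-1000)| = |1000| = 1000; 1000 ≥ -1000 — holds
x = 1000: LHS = |-1000| = 1000; 1000 ≥ 1000 — holds
Hence LHS − RHS is never negative, i.e. LHS ≥ RHS throughout, so the relation holds for every integer in [-1000, 1000].

No counterexample exists.

Answer: True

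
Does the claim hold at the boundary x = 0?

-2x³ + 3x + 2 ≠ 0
x = 0: LHS = -2·0³ + 3·0 + 2 = 2; 2 ≠ 0 — holds

The relation is satisfied at x = 0.

Answer: Yes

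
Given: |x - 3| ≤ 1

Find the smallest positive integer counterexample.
Testing positive integers:
x = 1: LHS = |1 - 3| = |-2| = 2; 2 ≤ 1 — FAILS  ← smallest positive counterexample

Answer: x = 1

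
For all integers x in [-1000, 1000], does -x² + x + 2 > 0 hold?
The claim fails at x = -1:
x = -1: LHS = -(-1)² + (-1) + 2 = 0; 0 > 0 — FAILS

Because a single integer refutes it, the statement is false.

Answer: False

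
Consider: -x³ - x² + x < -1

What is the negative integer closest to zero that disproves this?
Testing negative integers from -1 downward:
x = -1: LHS = -(-1)³ - (-1)² + (-1) = -1; -1 < -1 — FAILS  ← closest negative counterexample to 0

Answer: x = -1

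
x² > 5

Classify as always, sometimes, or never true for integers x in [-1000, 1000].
Holds at x = 3: LHS = 3² = 9; 9 > 5 — holds
Fails at x = 0: LHS = 0² = 0; 0 > 5 — FAILS
It is satisfied by some integers in the range but not all.

Answer: Sometimes true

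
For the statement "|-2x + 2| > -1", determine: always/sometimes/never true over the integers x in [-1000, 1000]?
An absolute value is never negative, so the left side is ≥ 0 for every x, while the right side is -1. Tightest case in [-1000, 1000] is x = 1:
x = 1: LHS = |-2·1 + 2| = |0| = 0; 0 > -1 — holds
Hence LHS − RHS is never zero or negative, i.e. LHS > RHS throughout, so the relation holds for every integer in [-1000, 1000].

No counterexample exists.

Answer: Always true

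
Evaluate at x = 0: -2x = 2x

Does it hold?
x = 0: LHS = -2·0 = 0, RHS = 2·0 = 0; 0 = 0 — holds

The relation is satisfied at x = 0.

Answer: Yes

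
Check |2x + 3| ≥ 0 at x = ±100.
x = 100: LHS = |2·100 + 3| = |203| = 203; 203 ≥ 0 — holds
x = -100: LHS = |2·(-100) + 3| = |-197| = 197; 197 ≥ 0 — holds

Answer: Yes, holds for both x = 100 and x = -100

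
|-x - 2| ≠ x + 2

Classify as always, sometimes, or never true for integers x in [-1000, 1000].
Holds at x = -3: LHS = |-(-3) - 2| = |1| = 1, RHS = (-3) + 2 = -1; 1 ≠ -1 — holds
Fails at x = 0: LHS = |-0 - 2| = |-2| = 2, RHS = 0 + 2 = 2; 2 ≠ 2 — FAILS
It is satisfied by some integers in the range but not all.

Answer: Sometimes true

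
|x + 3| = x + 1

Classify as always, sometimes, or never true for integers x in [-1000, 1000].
Over all integers in [-1000, 1000], LHS − RHS is always positive; it is smallest at x = 0, where it equals 2:
x = 0: LHS = |0 + 3| = |3| = 3, RHS = 0 + 1 = 1; 3 = 1 — FAILS
At the ends of the range:
x = -1000: LHS = |(-1000) + 3| = |-997| = 997, RHS = (-1000) + 1 = -999; 997 = -999 — FAILS
x = 1000: LHS = |1000 + 3| = |1003| = 1003, RHS = 1000 + 1 = 1001; 1003 = 1001 — FAILS
Hence LHS − RHS is never 0, i.e. the two sides are never equal, so the claimed relation (=) fails for every integer in [-1000, 1000].

No integer in the range satisfies it.

Answer: Never true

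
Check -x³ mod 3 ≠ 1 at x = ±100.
x = 100: LHS = (-100³) mod 3 = (-1000000) mod 3 = 2; 2 ≠ 1 — holds
x = -100: LHS = (-(-100)³) mod 3 = 1000000 mod 3 = 1; 1 ≠ 1 — FAILS

Answer: Partially: holds for x = 100, fails for x = -100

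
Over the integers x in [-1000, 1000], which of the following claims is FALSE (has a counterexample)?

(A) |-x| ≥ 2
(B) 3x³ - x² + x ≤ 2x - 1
(A) x = 0: LHS = |-0| = |0| = 0; 0 ≥ 2 — FAILS
(B) x = 0: LHS = 3·0³ - 0² + 0 = 0, RHS = 2·0 - 1 = -1; 0 ≤ -1 — FAILS

Answer: Both A and B are false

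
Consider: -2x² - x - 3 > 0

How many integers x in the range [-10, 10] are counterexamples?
Counterexamples in [-10, 10]: {-10, -9, -8, -7, -6, -5, -4, -3, -2, -1, 0, 1, 2, 3, 4, 5, 6, 7, 8, 9, 10}.

Counting them gives 21 values.

Answer: 21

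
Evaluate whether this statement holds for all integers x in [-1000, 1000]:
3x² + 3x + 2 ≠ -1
Over all integers in [-1000, 1000], LHS − RHS is always positive; it is smallest at x = 0, where it equals 3:
x = 0: LHS = 3·0² + 3·0 + 2 = 2; 2 ≠ -1 — holds
At the ends of the range:
x = -1000: LHS = 3·(-1000)² + 3·(-1000) + 2 = 2997002; 2997002 ≠ -1 — holds
x = 1000: LHS = 3·1000² + 3·1000 + 2 = 3003002; 3003002 ≠ -1 — holds
Hence LHS − RHS is never 0, i.e. the two sides are never equal, so the relation holds for every integer in [-1000, 1000].

No counterexample exists.

Answer: True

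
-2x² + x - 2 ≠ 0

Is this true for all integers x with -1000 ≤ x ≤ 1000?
Over all integers in [-1000, 1000], LHS − RHS is always negative; it is closest to 0 at x = 0, where it equals -2:
x = 0: LHS = -2·0² + 0 - 2 = -2; -2 ≠ 0 — holds
At the ends of the range:
x = -1000: LHS = -2·(-1000)² + (-1000) - 2 = -2001002; -2001002 ≠ 0 — holds
x = 1000: LHS = -2·1000² + 1000 - 2 = -1999002; -1999002 ≠ 0 — holds
Hence LHS − RHS is never 0, i.e. the two sides are never equal, so the relation holds for every integer in [-1000, 1000].

No counterexample exists.

Answer: True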